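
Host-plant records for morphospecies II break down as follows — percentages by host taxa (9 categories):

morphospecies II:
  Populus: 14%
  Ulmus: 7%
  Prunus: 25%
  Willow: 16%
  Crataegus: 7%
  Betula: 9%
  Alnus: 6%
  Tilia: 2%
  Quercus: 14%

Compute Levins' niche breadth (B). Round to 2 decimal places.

6.70

Convert percentages to proportions (divide by 100).
Σpᵢ² = 0.14² + 0.07² + 0.25² + 0.16² + 0.07² + 0.09² + 0.06² + 0.02² + 0.14² = 0.0196 + 0.0049 + 0.0625 + 0.0256 + 0.0049 + 0.0081 + 0.0036 + 0.0004 + 0.0196 = 0.1492
B = 1 / 0.1492 = 6.7024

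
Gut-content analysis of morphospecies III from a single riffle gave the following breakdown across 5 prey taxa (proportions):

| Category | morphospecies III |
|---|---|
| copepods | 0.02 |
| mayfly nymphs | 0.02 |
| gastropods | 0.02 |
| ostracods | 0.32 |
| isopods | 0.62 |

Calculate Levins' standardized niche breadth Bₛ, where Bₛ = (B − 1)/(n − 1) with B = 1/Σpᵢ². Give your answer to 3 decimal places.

Σpᵢ² = 0.02² + 0.02² + 0.02² + 0.32² + 0.62² = 0.0004 + 0.0004 + 0.0004 + 0.1024 + 0.3844 = 0.4880
B = 1 / 0.4880 = 2.04918
Bₛ = (B − 1)/(n − 1) = (2.04918 − 1)/(5 − 1) = 1.04918/4 = 0.26230

0.262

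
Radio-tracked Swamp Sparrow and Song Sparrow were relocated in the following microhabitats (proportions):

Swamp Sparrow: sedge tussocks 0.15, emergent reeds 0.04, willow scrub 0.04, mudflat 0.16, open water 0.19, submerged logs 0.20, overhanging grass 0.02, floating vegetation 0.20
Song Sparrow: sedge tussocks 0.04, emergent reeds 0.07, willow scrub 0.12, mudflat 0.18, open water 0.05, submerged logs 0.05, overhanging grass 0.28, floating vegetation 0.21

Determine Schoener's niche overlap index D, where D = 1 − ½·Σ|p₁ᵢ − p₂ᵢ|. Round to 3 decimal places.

0.600

Σ|p₁ᵢ − p₂ᵢ| = 0.11 + 0.03 + 0.08 + 0.02 + 0.14 + 0.15 + 0.26 + 0.01 = 0.80
D = 1 − ½ × 0.80 = 1 − 0.400 = 0.60000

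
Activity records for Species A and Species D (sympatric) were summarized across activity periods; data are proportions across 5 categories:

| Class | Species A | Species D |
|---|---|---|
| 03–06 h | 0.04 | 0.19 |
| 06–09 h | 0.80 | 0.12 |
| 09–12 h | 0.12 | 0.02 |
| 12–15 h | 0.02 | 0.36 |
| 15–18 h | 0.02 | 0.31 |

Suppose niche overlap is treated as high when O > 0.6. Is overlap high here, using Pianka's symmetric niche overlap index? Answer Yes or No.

No

Σ p₁ᵢp₂ᵢ = 0.0076 + 0.0960 + 0.0024 + 0.0072 + 0.0062 = 0.1194
Σp_1ᵢ² = 0.04² + 0.80² + 0.12² + 0.02² + 0.02² = 0.0016 + 0.6400 + 0.0144 + 0.0004 + 0.0004 = 0.6568
Σp_2ᵢ² = 0.19² + 0.12² + 0.02² + 0.36² + 0.31² = 0.0361 + 0.0144 + 0.0004 + 0.1296 + 0.0961 = 0.2766
O = 0.1194 / √(0.6568 × 0.2766) = 0.1194 / 0.42623 = 0.2801
O = 0.2801 < 0.6 → No.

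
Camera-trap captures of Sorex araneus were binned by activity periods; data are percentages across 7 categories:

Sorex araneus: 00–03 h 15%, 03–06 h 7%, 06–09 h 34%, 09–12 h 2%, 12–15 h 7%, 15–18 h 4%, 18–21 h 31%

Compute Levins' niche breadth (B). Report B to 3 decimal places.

4.065

Convert percentages to proportions (divide by 100).
Σpᵢ² = 0.15² + 0.07² + 0.34² + 0.02² + 0.07² + 0.04² + 0.31² = 0.0225 + 0.0049 + 0.1156 + 0.0004 + 0.0049 + 0.0016 + 0.0961 = 0.2460
B = 1 / 0.2460 = 4.06504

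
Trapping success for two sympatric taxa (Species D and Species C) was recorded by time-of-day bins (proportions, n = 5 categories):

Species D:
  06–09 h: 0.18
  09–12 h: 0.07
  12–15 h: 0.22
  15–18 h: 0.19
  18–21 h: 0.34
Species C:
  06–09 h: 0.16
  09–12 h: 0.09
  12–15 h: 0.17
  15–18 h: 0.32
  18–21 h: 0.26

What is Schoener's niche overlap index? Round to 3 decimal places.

0.850

Σ|p₁ᵢ − p₂ᵢ| = 0.02 + 0.02 + 0.05 + 0.13 + 0.08 = 0.30
D = 1 − ½ × 0.30 = 1 − 0.150 = 0.85000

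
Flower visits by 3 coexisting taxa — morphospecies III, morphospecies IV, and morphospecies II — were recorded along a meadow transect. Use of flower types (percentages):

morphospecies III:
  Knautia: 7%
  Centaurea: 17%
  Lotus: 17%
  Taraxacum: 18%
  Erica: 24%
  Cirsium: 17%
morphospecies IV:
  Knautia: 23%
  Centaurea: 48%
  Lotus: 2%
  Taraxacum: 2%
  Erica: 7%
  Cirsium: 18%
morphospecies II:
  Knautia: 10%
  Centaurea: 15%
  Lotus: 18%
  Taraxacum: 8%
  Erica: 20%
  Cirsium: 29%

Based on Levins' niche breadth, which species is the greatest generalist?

Convert percentages to proportions (divide by 100).
Σp_IIIᵢ² = 0.07² + 0.17² + 0.17² + 0.18² + 0.24² + 0.17² = 0.0049 + 0.0289 + 0.0289 + 0.0324 + 0.0576 + 0.0289 = 0.1816
B_III = 1 / 0.1816 = 5.5066
Σp_IVᵢ² = 0.23² + 0.48² + 0.02² + 0.02² + 0.07² + 0.18² = 0.0529 + 0.2304 + 0.0004 + 0.0004 + 0.0049 + 0.0324 = 0.3214
B_IV = 1 / 0.3214 = 3.1114
Σp_IIᵢ² = 0.10² + 0.15² + 0.18² + 0.08² + 0.20² + 0.29² = 0.0100 + 0.0225 + 0.0324 + 0.0064 + 0.0400 + 0.0841 = 0.1954
B_II = 1 / 0.1954 = 5.1177
Highest B → broadest niche (most generalist): morphospecies III (B = 5.51).

morphospecies III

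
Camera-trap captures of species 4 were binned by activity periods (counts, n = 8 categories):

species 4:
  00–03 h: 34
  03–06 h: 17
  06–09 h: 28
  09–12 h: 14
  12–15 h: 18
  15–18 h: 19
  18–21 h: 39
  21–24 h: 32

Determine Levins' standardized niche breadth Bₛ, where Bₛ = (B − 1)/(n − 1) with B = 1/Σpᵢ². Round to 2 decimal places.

Proportions for species 4 (n=201): 34/201=0.1692, 17/201=0.0846, 28/201=0.1393, 14/201=0.0697, 18/201=0.0896, 19/201=0.0945, 39/201=0.1940, 32/201=0.1592
Σpᵢ² = 0.1692² + 0.0846² + 0.1393² + 0.0697² + 0.0896² + 0.0945² + 0.1940² + 0.1592² = 0.028629 + 0.007157 + 0.019404 + 0.004858 + 0.008028 + 0.008930 + 0.037636 + 0.025345 = 0.139987
B = 1 / 0.139987 = 7.1435
Bₛ = (B − 1)/(n − 1) = (7.1435 − 1)/(8 − 1) = 6.1435/7 = 0.8776

0.88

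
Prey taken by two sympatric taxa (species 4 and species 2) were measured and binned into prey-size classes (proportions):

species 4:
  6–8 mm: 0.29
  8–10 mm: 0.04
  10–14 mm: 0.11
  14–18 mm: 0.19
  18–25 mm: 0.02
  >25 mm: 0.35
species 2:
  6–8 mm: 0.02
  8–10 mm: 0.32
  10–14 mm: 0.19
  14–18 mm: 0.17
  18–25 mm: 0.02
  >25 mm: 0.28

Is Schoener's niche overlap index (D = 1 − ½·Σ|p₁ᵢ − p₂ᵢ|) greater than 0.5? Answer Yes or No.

Σ|p₁ᵢ − p₂ᵢ| = 0.27 + 0.28 + 0.08 + 0.02 + 0.00 + 0.07 = 0.72
D = 1 − ½ × 0.72 = 1 − 0.360 = 0.6400
D = 0.6400 > 0.5 → Yes.

Yes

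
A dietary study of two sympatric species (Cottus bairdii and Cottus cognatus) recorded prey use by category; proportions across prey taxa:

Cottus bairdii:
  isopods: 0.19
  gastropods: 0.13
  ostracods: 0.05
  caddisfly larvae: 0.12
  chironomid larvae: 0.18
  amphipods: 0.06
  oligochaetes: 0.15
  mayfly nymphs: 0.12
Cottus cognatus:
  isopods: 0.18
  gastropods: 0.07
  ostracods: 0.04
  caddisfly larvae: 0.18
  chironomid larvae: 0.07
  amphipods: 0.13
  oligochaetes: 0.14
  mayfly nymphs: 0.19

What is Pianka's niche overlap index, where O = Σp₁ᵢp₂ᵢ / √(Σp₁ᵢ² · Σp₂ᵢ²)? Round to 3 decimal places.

Σ p₁ᵢp₂ᵢ = 0.0342 + 0.0091 + 0.0020 + 0.0216 + 0.0126 + 0.0078 + 0.0210 + 0.0228 = 0.1311
Σp_1ᵢ² = 0.19² + 0.13² + 0.05² + 0.12² + 0.18² + 0.06² + 0.15² + 0.12² = 0.0361 + 0.0169 + 0.0025 + 0.0144 + 0.0324 + 0.0036 + 0.0225 + 0.0144 = 0.1428
Σp_2ᵢ² = 0.18² + 0.07² + 0.04² + 0.18² + 0.07² + 0.13² + 0.14² + 0.19² = 0.0324 + 0.0049 + 0.0016 + 0.0324 + 0.0049 + 0.0169 + 0.0196 + 0.0361 = 0.1488
O = 0.1311 / √(0.1428 × 0.1488) = 0.1311 / 0.145769 = 0.89937

0.899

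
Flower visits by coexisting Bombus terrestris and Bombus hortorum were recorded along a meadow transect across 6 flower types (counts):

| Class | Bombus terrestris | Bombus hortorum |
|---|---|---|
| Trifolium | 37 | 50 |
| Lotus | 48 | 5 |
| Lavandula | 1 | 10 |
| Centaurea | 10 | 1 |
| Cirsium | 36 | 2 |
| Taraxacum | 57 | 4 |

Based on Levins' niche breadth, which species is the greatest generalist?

Proportions for Bombus terrestris (n=189): 37/189=0.1958, 48/189=0.2540, 1/189=0.0053, 10/189=0.0529, 36/189=0.1905, 57/189=0.3016
Proportions for Bombus hortorum (n=72): 50/72=0.6944, 5/72=0.0694, 10/72=0.1389, 1/72=0.0139, 2/72=0.0278, 4/72=0.0556
Σp_terrᵢ² = 0.1958² + 0.2540² + 0.0053² + 0.0529² + 0.1905² + 0.3016² = 0.038338 + 0.064516 + 0.000028 + 0.002798 + 0.036290 + 0.090963 = 0.232933
B_terr = 1 / 0.232933 = 4.2931
Σp_hortᵢ² = 0.6944² + 0.0694² + 0.1389² + 0.0139² + 0.0278² + 0.0556² = 0.482191 + 0.004816 + 0.019293 + 0.000193 + 0.000773 + 0.003091 = 0.510357
B_hort = 1 / 0.510357 = 1.9594
Highest B → broadest niche (most generalist): Bombus terrestris (B = 4.29).

Bombus terrestris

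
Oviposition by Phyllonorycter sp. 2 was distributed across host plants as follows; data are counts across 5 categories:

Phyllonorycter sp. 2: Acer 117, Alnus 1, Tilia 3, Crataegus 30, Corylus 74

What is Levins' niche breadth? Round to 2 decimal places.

2.52

Proportions for Phyllonorycter sp. 2 (n=225): 117/225=0.5200, 1/225=0.0044, 3/225=0.0133, 30/225=0.1333, 74/225=0.3289
Σpᵢ² = 0.5200² + 0.0044² + 0.0133² + 0.1333² + 0.3289² = 0.270400 + 0.000019 + 0.000177 + 0.017769 + 0.108175 = 0.396540
B = 1 / 0.396540 = 2.5218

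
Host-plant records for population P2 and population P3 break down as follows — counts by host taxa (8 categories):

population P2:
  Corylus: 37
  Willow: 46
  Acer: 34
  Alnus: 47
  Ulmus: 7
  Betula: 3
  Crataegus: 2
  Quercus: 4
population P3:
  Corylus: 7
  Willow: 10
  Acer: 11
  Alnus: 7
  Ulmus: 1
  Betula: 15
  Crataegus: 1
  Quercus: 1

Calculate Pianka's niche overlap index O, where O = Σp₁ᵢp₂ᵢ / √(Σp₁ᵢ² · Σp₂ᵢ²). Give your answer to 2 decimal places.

0.76

Proportions for population P2 (n=180): 37/180=0.2056, 46/180=0.2556, 34/180=0.1889, 47/180=0.2611, 7/180=0.0389, 3/180=0.0167, 2/180=0.0111, 4/180=0.0222
Proportions for population P3 (n=53): 7/53=0.1321, 10/53=0.1887, 11/53=0.2075, 7/53=0.1321, 1/53=0.0189, 15/53=0.2830, 1/53=0.0189, 1/53=0.0189
Σ p₁ᵢp₂ᵢ = 0.027160 + 0.048232 + 0.039197 + 0.034491 + 0.000735 + 0.004726 + 0.000210 + 0.000420 = 0.155171
Σp_1ᵢ² = 0.2056² + 0.2556² + 0.1889² + 0.2611² + 0.0389² + 0.0167² + 0.0111² + 0.0222² = 0.042271 + 0.065331 + 0.035683 + 0.068173 + 0.001513 + 0.000279 + 0.000123 + 0.000493 = 0.213866
Σp_2ᵢ² = 0.1321² + 0.1887² + 0.2075² + 0.1321² + 0.0189² + 0.2830² + 0.0189² + 0.0189² = 0.017450 + 0.035608 + 0.043056 + 0.017450 + 0.000357 + 0.080089 + 0.000357 + 0.000357 = 0.194724
O = 0.155171 / √(0.213866 × 0.194724) = 0.155171 / 0.2040707 = 0.7604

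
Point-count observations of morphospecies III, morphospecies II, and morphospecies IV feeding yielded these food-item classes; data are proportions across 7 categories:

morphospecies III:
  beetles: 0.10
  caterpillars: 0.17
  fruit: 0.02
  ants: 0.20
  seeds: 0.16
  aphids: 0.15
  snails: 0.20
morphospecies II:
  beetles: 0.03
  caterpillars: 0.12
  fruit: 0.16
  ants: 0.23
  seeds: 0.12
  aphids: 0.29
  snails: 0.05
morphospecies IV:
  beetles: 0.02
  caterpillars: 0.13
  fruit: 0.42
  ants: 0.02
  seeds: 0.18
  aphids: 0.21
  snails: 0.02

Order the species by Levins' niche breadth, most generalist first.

morphospecies III > morphospecies II > morphospecies IV

Σp_IIIᵢ² = 0.10² + 0.17² + 0.02² + 0.20² + 0.16² + 0.15² + 0.20² = 0.0100 + 0.0289 + 0.0004 + 0.0400 + 0.0256 + 0.0225 + 0.0400 = 0.1674
B_III = 1 / 0.1674 = 5.9737
Σp_IIᵢ² = 0.03² + 0.12² + 0.16² + 0.23² + 0.12² + 0.29² + 0.05² = 0.0009 + 0.0144 + 0.0256 + 0.0529 + 0.0144 + 0.0841 + 0.0025 = 0.1948
B_II = 1 / 0.1948 = 5.1335
Σp_IVᵢ² = 0.02² + 0.13² + 0.42² + 0.02² + 0.18² + 0.21² + 0.02² = 0.0004 + 0.0169 + 0.1764 + 0.0004 + 0.0324 + 0.0441 + 0.0004 = 0.2710
B_IV = 1 / 0.2710 = 3.6900
Ranking by B (broadest → narrowest): morphospecies III (5.97) > morphospecies II (5.13) > morphospecies IV (3.69)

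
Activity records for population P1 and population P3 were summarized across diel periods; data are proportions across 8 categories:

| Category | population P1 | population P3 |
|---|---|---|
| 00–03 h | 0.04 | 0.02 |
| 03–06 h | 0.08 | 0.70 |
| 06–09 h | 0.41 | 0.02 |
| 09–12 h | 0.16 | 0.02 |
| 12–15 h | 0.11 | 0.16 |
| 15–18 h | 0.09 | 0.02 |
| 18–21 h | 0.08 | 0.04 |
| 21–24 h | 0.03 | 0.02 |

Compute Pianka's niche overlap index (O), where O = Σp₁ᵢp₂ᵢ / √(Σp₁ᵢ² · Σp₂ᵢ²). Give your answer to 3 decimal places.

Σ p₁ᵢp₂ᵢ = 0.0008 + 0.0560 + 0.0082 + 0.0032 + 0.0176 + 0.0018 + 0.0032 + 0.0006 = 0.0914
Σp_1ᵢ² = 0.04² + 0.08² + 0.41² + 0.16² + 0.11² + 0.09² + 0.08² + 0.03² = 0.0016 + 0.0064 + 0.1681 + 0.0256 + 0.0121 + 0.0081 + 0.0064 + 0.0009 = 0.2292
Σp_2ᵢ² = 0.02² + 0.70² + 0.02² + 0.02² + 0.16² + 0.02² + 0.04² + 0.02² = 0.0004 + 0.4900 + 0.0004 + 0.0004 + 0.0256 + 0.0004 + 0.0016 + 0.0004 = 0.5192
O = 0.0914 / √(0.2292 × 0.5192) = 0.0914 / 0.344965 = 0.26495

0.265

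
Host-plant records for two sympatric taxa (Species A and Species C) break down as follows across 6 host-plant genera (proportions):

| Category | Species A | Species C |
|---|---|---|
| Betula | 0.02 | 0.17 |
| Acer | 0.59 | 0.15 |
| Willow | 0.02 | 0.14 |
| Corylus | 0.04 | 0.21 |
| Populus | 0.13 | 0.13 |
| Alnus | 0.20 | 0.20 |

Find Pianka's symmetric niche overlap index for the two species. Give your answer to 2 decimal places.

0.60

Σ p₁ᵢp₂ᵢ = 0.0034 + 0.0885 + 0.0028 + 0.0084 + 0.0169 + 0.0400 = 0.1600
Σp_1ᵢ² = 0.02² + 0.59² + 0.02² + 0.04² + 0.13² + 0.20² = 0.0004 + 0.3481 + 0.0004 + 0.0016 + 0.0169 + 0.0400 = 0.4074
Σp_2ᵢ² = 0.17² + 0.15² + 0.14² + 0.21² + 0.13² + 0.20² = 0.0289 + 0.0225 + 0.0196 + 0.0441 + 0.0169 + 0.0400 = 0.1720
O = 0.1600 / √(0.4074 × 0.1720) = 0.1600 / 0.26471 = 0.6044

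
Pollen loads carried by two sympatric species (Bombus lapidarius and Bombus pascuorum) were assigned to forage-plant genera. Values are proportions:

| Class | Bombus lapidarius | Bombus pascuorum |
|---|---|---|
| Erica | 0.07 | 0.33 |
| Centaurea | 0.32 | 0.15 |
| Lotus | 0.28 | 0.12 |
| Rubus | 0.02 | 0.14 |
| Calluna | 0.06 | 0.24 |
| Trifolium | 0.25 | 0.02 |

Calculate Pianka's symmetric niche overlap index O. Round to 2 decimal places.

0.53

Σ p₁ᵢp₂ᵢ = 0.0231 + 0.0480 + 0.0336 + 0.0028 + 0.0144 + 0.0050 = 0.1269
Σp_1ᵢ² = 0.07² + 0.32² + 0.28² + 0.02² + 0.06² + 0.25² = 0.0049 + 0.1024 + 0.0784 + 0.0004 + 0.0036 + 0.0625 = 0.2522
Σp_2ᵢ² = 0.33² + 0.15² + 0.12² + 0.14² + 0.24² + 0.02² = 0.1089 + 0.0225 + 0.0144 + 0.0196 + 0.0576 + 0.0004 = 0.2234
O = 0.1269 / √(0.2522 × 0.2234) = 0.1269 / 0.23736 = 0.5346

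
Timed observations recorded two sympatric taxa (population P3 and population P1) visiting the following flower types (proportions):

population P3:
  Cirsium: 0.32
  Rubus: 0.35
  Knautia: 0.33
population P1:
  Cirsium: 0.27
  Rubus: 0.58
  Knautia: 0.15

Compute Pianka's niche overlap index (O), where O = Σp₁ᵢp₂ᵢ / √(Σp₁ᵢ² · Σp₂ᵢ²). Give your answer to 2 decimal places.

0.89

Σ p₁ᵢp₂ᵢ = 0.0864 + 0.2030 + 0.0495 = 0.3389
Σp_1ᵢ² = 0.32² + 0.35² + 0.33² = 0.1024 + 0.1225 + 0.1089 = 0.3338
Σp_2ᵢ² = 0.27² + 0.58² + 0.15² = 0.0729 + 0.3364 + 0.0225 = 0.4318
O = 0.3389 / √(0.3338 × 0.4318) = 0.3389 / 0.37965 = 0.8927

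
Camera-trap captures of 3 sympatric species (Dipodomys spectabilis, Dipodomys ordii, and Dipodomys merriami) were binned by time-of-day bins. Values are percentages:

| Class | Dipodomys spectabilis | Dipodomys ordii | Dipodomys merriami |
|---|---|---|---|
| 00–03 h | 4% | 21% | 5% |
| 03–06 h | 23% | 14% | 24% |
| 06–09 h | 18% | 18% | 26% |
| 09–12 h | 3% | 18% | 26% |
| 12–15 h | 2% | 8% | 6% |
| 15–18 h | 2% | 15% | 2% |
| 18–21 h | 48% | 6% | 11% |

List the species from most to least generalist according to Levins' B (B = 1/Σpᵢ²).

Convert percentages to proportions (divide by 100).
Σp_specᵢ² = 0.04² + 0.23² + 0.18² + 0.03² + 0.02² + 0.02² + 0.48² = 0.0016 + 0.0529 + 0.0324 + 0.0009 + 0.0004 + 0.0004 + 0.2304 = 0.3190
B_spec = 1 / 0.3190 = 3.1348
Σp_ordiᵢ² = 0.21² + 0.14² + 0.18² + 0.18² + 0.08² + 0.15² + 0.06² = 0.0441 + 0.0196 + 0.0324 + 0.0324 + 0.0064 + 0.0225 + 0.0036 = 0.1610
B_ordi = 1 / 0.1610 = 6.2112
Σp_merrᵢ² = 0.05² + 0.24² + 0.26² + 0.26² + 0.06² + 0.02² + 0.11² = 0.0025 + 0.0576 + 0.0676 + 0.0676 + 0.0036 + 0.0004 + 0.0121 = 0.2114
B_merr = 1 / 0.2114 = 4.7304
Ranking by B (broadest → narrowest): Dipodomys ordii (6.21) > Dipodomys merriami (4.73) > Dipodomys spectabilis (3.13)

Dipodomys ordii > Dipodomys merriami > Dipodomys spectabilis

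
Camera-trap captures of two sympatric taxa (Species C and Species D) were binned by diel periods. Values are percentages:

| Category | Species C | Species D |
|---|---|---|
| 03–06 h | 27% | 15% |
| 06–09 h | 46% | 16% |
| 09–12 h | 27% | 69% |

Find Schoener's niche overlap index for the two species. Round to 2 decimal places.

Convert percentages to proportions (divide by 100).
Σ|p₁ᵢ − p₂ᵢ| = 0.12 + 0.30 + 0.42 = 0.84
D = 1 − ½ × 0.84 = 1 − 0.420 = 0.5800

0.58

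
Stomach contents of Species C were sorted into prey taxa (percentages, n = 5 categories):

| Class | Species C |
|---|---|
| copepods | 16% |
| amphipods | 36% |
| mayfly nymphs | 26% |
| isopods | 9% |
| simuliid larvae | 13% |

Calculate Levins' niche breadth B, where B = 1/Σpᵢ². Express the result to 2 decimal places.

Convert percentages to proportions (divide by 100).
Σpᵢ² = 0.16² + 0.36² + 0.26² + 0.09² + 0.13² = 0.0256 + 0.1296 + 0.0676 + 0.0081 + 0.0169 = 0.2478
B = 1 / 0.2478 = 4.0355

4.04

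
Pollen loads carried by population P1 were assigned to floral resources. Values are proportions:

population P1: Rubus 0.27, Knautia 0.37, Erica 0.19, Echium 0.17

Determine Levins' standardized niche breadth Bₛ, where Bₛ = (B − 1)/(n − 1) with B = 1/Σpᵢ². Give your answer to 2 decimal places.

Σpᵢ² = 0.27² + 0.37² + 0.19² + 0.17² = 0.0729 + 0.1369 + 0.0361 + 0.0289 = 0.2748
B = 1 / 0.2748 = 3.6390
Bₛ = (B − 1)/(n − 1) = (3.6390 − 1)/(4 − 1) = 2.6390/3 = 0.8797

0.88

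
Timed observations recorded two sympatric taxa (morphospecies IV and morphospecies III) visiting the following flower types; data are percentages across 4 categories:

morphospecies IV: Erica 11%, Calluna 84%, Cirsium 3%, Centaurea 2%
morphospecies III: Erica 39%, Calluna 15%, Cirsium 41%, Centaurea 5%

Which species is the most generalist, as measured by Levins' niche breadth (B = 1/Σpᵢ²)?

morphospecies III

Convert percentages to proportions (divide by 100).
Σp_IVᵢ² = 0.11² + 0.84² + 0.03² + 0.02² = 0.0121 + 0.7056 + 0.0009 + 0.0004 = 0.7190
B_IV = 1 / 0.7190 = 1.3908
Σp_IIIᵢ² = 0.39² + 0.15² + 0.41² + 0.05² = 0.1521 + 0.0225 + 0.1681 + 0.0025 = 0.3452
B_III = 1 / 0.3452 = 2.8969
Highest B → broadest niche (most generalist): morphospecies III (B = 2.90).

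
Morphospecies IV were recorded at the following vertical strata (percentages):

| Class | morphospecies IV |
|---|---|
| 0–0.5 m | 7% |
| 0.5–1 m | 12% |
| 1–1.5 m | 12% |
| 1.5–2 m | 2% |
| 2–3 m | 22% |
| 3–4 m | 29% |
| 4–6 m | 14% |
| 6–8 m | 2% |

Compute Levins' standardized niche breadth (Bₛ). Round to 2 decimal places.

Convert percentages to proportions (divide by 100).
Σpᵢ² = 0.07² + 0.12² + 0.12² + 0.02² + 0.22² + 0.29² + 0.14² + 0.02² = 0.0049 + 0.0144 + 0.0144 + 0.0004 + 0.0484 + 0.0841 + 0.0196 + 0.0004 = 0.1866
B = 1 / 0.1866 = 5.3591
Bₛ = (B − 1)/(n − 1) = (5.3591 − 1)/(8 − 1) = 4.3591/7 = 0.6227

0.62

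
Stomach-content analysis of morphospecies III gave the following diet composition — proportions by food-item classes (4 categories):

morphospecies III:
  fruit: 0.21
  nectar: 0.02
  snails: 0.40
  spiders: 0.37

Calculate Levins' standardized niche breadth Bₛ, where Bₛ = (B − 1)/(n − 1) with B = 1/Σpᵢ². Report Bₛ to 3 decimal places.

0.643

Σpᵢ² = 0.21² + 0.02² + 0.40² + 0.37² = 0.0441 + 0.0004 + 0.1600 + 0.1369 = 0.3414
B = 1 / 0.3414 = 2.92912
Bₛ = (B − 1)/(n − 1) = (2.92912 − 1)/(4 − 1) = 1.92912/3 = 0.64304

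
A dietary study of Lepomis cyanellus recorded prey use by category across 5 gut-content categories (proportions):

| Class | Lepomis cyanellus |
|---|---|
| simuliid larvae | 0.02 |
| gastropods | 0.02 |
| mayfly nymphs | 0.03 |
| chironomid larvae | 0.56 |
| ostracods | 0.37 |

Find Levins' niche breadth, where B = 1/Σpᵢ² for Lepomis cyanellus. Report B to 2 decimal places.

2.21

Σpᵢ² = 0.02² + 0.02² + 0.03² + 0.56² + 0.37² = 0.0004 + 0.0004 + 0.0009 + 0.3136 + 0.1369 = 0.4522
B = 1 / 0.4522 = 2.2114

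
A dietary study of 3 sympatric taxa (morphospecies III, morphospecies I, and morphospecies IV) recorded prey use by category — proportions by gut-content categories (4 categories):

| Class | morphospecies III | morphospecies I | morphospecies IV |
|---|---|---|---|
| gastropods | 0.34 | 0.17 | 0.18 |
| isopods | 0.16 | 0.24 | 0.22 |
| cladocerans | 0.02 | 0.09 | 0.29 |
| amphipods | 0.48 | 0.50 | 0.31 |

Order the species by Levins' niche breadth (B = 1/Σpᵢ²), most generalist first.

morphospecies IV > morphospecies I > morphospecies III

Σp_IIIᵢ² = 0.34² + 0.16² + 0.02² + 0.48² = 0.1156 + 0.0256 + 0.0004 + 0.2304 = 0.3720
B_III = 1 / 0.3720 = 2.6882
Σp_Iᵢ² = 0.17² + 0.24² + 0.09² + 0.50² = 0.0289 + 0.0576 + 0.0081 + 0.2500 = 0.3446
B_I = 1 / 0.3446 = 2.9019
Σp_IVᵢ² = 0.18² + 0.22² + 0.29² + 0.31² = 0.0324 + 0.0484 + 0.0841 + 0.0961 = 0.2610
B_IV = 1 / 0.2610 = 3.8314
Ranking by B (broadest → narrowest): morphospecies IV (3.83) > morphospecies I (2.90) > morphospecies III (2.69)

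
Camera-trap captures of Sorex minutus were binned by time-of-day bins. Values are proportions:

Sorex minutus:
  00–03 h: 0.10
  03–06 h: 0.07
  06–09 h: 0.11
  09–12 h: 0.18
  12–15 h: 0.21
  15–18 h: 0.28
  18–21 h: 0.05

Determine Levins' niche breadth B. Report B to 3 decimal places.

Σpᵢ² = 0.10² + 0.07² + 0.11² + 0.18² + 0.21² + 0.28² + 0.05² = 0.0100 + 0.0049 + 0.0121 + 0.0324 + 0.0441 + 0.0784 + 0.0025 = 0.1844
B = 1 / 0.1844 = 5.42299

5.423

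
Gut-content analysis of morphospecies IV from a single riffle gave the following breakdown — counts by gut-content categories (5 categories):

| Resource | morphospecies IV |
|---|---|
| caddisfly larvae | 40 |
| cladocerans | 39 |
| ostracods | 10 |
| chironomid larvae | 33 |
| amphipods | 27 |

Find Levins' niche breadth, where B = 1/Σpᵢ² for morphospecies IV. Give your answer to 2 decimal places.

4.41

Proportions for morphospecies IV (n=149): 40/149=0.2685, 39/149=0.2617, 10/149=0.0671, 33/149=0.2215, 27/149=0.1812
Σpᵢ² = 0.2685² + 0.2617² + 0.0671² + 0.2215² + 0.1812² = 0.072092 + 0.068487 + 0.004502 + 0.049062 + 0.032833 = 0.226976
B = 1 / 0.226976 = 4.4058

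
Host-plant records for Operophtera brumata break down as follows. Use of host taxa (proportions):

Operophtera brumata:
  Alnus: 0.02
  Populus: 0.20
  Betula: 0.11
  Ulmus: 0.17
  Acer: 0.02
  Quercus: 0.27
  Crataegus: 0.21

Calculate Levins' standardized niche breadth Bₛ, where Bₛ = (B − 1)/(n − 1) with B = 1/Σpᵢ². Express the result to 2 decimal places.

0.67

Σpᵢ² = 0.02² + 0.20² + 0.11² + 0.17² + 0.02² + 0.27² + 0.21² = 0.0004 + 0.0400 + 0.0121 + 0.0289 + 0.0004 + 0.0729 + 0.0441 = 0.1988
B = 1 / 0.1988 = 5.0302
Bₛ = (B − 1)/(n − 1) = (5.0302 − 1)/(7 − 1) = 4.0302/6 = 0.6717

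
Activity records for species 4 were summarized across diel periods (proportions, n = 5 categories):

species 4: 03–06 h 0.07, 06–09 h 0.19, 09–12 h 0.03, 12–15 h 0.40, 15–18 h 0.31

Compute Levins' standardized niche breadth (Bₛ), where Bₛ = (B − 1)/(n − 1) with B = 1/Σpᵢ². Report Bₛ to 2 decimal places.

0.59

Σpᵢ² = 0.07² + 0.19² + 0.03² + 0.40² + 0.31² = 0.0049 + 0.0361 + 0.0009 + 0.1600 + 0.0961 = 0.2980
B = 1 / 0.2980 = 3.3557
Bₛ = (B − 1)/(n − 1) = (3.3557 − 1)/(5 − 1) = 2.3557/4 = 0.5889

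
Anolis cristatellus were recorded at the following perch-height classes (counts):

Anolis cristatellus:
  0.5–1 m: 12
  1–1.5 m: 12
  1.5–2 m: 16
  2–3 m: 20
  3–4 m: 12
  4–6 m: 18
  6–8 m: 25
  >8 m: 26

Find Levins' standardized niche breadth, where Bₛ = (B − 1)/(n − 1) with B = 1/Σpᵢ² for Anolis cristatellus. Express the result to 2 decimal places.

0.90

Proportions for Anolis cristatellus (n=141): 12/141=0.0851, 12/141=0.0851, 16/141=0.1135, 20/141=0.1418, 12/141=0.0851, 18/141=0.1277, 25/141=0.1773, 26/141=0.1844
Σpᵢ² = 0.0851² + 0.0851² + 0.1135² + 0.1418² + 0.0851² + 0.1277² + 0.1773² + 0.1844² = 0.007242 + 0.007242 + 0.012882 + 0.020107 + 0.007242 + 0.016307 + 0.031435 + 0.034003 = 0.136460
B = 1 / 0.136460 = 7.3282
Bₛ = (B − 1)/(n − 1) = (7.3282 − 1)/(8 − 1) = 6.3282/7 = 0.9040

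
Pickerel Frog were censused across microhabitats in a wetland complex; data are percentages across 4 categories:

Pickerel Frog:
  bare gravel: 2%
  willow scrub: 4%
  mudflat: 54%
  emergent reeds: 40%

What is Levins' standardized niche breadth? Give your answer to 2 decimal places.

0.40

Convert percentages to proportions (divide by 100).
Σpᵢ² = 0.02² + 0.04² + 0.54² + 0.40² = 0.0004 + 0.0016 + 0.2916 + 0.1600 = 0.4536
B = 1 / 0.4536 = 2.2046
Bₛ = (B − 1)/(n − 1) = (2.2046 − 1)/(4 − 1) = 1.2046/3 = 0.4015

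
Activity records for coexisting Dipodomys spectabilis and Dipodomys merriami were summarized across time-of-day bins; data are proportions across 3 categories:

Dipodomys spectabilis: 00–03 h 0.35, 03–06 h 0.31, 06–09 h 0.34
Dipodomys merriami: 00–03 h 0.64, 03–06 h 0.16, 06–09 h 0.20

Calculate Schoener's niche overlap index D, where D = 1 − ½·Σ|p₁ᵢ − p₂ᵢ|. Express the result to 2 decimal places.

0.71

Σ|p₁ᵢ − p₂ᵢ| = 0.29 + 0.15 + 0.14 = 0.58
D = 1 − ½ × 0.58 = 1 − 0.290 = 0.7100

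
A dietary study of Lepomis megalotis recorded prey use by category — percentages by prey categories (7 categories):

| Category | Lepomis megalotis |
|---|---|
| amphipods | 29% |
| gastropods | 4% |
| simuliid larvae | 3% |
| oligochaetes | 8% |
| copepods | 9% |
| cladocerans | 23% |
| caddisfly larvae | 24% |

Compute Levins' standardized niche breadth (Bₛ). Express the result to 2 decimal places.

Convert percentages to proportions (divide by 100).
Σpᵢ² = 0.29² + 0.04² + 0.03² + 0.08² + 0.09² + 0.23² + 0.24² = 0.0841 + 0.0016 + 0.0009 + 0.0064 + 0.0081 + 0.0529 + 0.0576 = 0.2116
B = 1 / 0.2116 = 4.7259
Bₛ = (B − 1)/(n − 1) = (4.7259 − 1)/(7 − 1) = 3.7259/6 = 0.6210

0.62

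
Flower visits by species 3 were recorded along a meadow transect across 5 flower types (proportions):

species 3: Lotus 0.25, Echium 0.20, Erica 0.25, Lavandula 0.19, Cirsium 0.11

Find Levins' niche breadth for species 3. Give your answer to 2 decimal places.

4.69

Σpᵢ² = 0.25² + 0.20² + 0.25² + 0.19² + 0.11² = 0.0625 + 0.0400 + 0.0625 + 0.0361 + 0.0121 = 0.2132
B = 1 / 0.2132 = 4.6904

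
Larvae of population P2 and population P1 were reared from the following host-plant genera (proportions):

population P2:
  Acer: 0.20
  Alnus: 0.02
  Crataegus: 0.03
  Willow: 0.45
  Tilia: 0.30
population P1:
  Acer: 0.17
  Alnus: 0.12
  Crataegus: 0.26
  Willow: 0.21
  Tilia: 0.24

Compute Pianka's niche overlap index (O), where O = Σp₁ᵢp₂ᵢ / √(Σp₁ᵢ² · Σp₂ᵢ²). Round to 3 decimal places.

0.791

Σ p₁ᵢp₂ᵢ = 0.0340 + 0.0024 + 0.0078 + 0.0945 + 0.0720 = 0.2107
Σp_1ᵢ² = 0.20² + 0.02² + 0.03² + 0.45² + 0.30² = 0.0400 + 0.0004 + 0.0009 + 0.2025 + 0.0900 = 0.3338
Σp_2ᵢ² = 0.17² + 0.12² + 0.26² + 0.21² + 0.24² = 0.0289 + 0.0144 + 0.0676 + 0.0441 + 0.0576 = 0.2126
O = 0.2107 / √(0.3338 × 0.2126) = 0.2107 / 0.266394 = 0.79093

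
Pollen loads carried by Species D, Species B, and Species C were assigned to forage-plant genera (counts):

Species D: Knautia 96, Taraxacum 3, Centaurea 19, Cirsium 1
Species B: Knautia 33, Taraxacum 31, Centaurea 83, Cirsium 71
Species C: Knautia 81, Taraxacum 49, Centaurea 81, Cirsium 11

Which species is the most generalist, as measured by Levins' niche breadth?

Species B

Proportions for Species D (n=119): 96/119=0.8067, 3/119=0.0252, 19/119=0.1597, 1/119=0.0084
Proportions for Species B (n=218): 33/218=0.1514, 31/218=0.1422, 83/218=0.3807, 71/218=0.3257
Proportions for Species C (n=222): 81/222=0.3649, 49/222=0.2207, 81/222=0.3649, 11/222=0.0495
Σp_Dᵢ² = 0.8067² + 0.0252² + 0.1597² + 0.0084² = 0.650765 + 0.000635 + 0.025504 + 0.000071 = 0.676975
B_D = 1 / 0.676975 = 1.4772
Σp_Bᵢ² = 0.1514² + 0.1422² + 0.3807² + 0.3257² = 0.022922 + 0.020221 + 0.144932 + 0.106080 = 0.294155
B_B = 1 / 0.294155 = 3.3996
Σp_Cᵢ² = 0.3649² + 0.2207² + 0.3649² + 0.0495² = 0.133152 + 0.048708 + 0.133152 + 0.002450 = 0.317462
B_C = 1 / 0.317462 = 3.1500
Highest B → broadest niche (most generalist): Species B (B = 3.40).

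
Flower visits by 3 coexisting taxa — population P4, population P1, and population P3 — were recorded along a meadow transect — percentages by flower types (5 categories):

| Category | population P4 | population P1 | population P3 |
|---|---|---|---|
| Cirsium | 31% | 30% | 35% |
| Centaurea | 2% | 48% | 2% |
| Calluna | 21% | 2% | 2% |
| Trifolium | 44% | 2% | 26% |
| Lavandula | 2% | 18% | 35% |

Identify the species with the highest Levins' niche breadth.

population P3

Convert percentages to proportions (divide by 100).
Σp_P4ᵢ² = 0.31² + 0.02² + 0.21² + 0.44² + 0.02² = 0.0961 + 0.0004 + 0.0441 + 0.1936 + 0.0004 = 0.3346
B_P4 = 1 / 0.3346 = 2.9886
Σp_P1ᵢ² = 0.30² + 0.48² + 0.02² + 0.02² + 0.18² = 0.0900 + 0.2304 + 0.0004 + 0.0004 + 0.0324 = 0.3536
B_P1 = 1 / 0.3536 = 2.8281
Σp_P3ᵢ² = 0.35² + 0.02² + 0.02² + 0.26² + 0.35² = 0.1225 + 0.0004 + 0.0004 + 0.0676 + 0.1225 = 0.3134
B_P3 = 1 / 0.3134 = 3.1908
Highest B → broadest niche (most generalist): population P3 (B = 3.19).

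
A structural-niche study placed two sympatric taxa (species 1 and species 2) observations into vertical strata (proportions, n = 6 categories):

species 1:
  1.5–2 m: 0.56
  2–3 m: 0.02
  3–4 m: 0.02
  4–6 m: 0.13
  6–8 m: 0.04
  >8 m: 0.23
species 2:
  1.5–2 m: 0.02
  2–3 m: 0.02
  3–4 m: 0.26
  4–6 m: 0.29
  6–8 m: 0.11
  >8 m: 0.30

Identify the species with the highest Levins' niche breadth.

Σp_1ᵢ² = 0.56² + 0.02² + 0.02² + 0.13² + 0.04² + 0.23² = 0.3136 + 0.0004 + 0.0004 + 0.0169 + 0.0016 + 0.0529 = 0.3858
B_1 = 1 / 0.3858 = 2.5920
Σp_2ᵢ² = 0.02² + 0.02² + 0.26² + 0.29² + 0.11² + 0.30² = 0.0004 + 0.0004 + 0.0676 + 0.0841 + 0.0121 + 0.0900 = 0.2546
B_2 = 1 / 0.2546 = 3.9277
Highest B → broadest niche (most generalist): species 2 (B = 3.93).

species 2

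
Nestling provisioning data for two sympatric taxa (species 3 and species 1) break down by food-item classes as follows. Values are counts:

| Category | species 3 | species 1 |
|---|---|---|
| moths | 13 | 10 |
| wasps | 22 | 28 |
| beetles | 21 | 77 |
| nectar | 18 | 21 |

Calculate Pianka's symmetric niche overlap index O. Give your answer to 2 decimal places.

Proportions for species 3 (n=74): 13/74=0.1757, 22/74=0.2973, 21/74=0.2838, 18/74=0.2432
Proportions for species 1 (n=136): 10/136=0.0735, 28/136=0.2059, 77/136=0.5662, 21/136=0.1544
Σ p₁ᵢp₂ᵢ = 0.012914 + 0.061214 + 0.160688 + 0.037550 = 0.272366
Σp_1ᵢ² = 0.1757² + 0.2973² + 0.2838² + 0.2432² = 0.030870 + 0.088387 + 0.080542 + 0.059146 = 0.258945
Σp_2ᵢ² = 0.0735² + 0.2059² + 0.5662² + 0.1544² = 0.005402 + 0.042395 + 0.320582 + 0.023839 = 0.392218
O = 0.272366 / √(0.258945 × 0.392218) = 0.272366 / 0.3186893 = 0.8546

0.85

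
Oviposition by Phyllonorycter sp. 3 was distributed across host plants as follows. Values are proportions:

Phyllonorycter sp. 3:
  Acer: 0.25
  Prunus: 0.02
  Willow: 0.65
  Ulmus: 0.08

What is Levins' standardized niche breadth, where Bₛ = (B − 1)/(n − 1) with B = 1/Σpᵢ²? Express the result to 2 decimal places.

0.34

Σpᵢ² = 0.25² + 0.02² + 0.65² + 0.08² = 0.0625 + 0.0004 + 0.4225 + 0.0064 = 0.4918
B = 1 / 0.4918 = 2.0333
Bₛ = (B − 1)/(n − 1) = (2.0333 − 1)/(4 − 1) = 1.0333/3 = 0.3444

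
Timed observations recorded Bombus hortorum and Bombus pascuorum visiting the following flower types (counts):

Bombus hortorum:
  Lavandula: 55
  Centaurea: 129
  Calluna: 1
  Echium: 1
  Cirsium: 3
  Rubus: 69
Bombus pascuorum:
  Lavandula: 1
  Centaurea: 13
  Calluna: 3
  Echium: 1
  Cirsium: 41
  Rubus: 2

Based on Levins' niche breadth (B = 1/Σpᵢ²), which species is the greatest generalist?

Bombus hortorum

Proportions for Bombus hortorum (n=258): 55/258=0.2132, 129/258=0.5000, 1/258=0.0039, 1/258=0.0039, 3/258=0.0116, 69/258=0.2674
Proportions for Bombus pascuorum (n=61): 1/61=0.0164, 13/61=0.2131, 3/61=0.0492, 1/61=0.0164, 41/61=0.6721, 2/61=0.0328
Σp_hortᵢ² = 0.2132² + 0.5000² + 0.0039² + 0.0039² + 0.0116² + 0.2674² = 0.045454 + 0.250000 + 0.000015 + 0.000015 + 0.000135 + 0.071503 = 0.367122
B_hort = 1 / 0.367122 = 2.7239
Σp_pascᵢ² = 0.0164² + 0.2131² + 0.0492² + 0.0164² + 0.6721² + 0.0328² = 0.000269 + 0.045412 + 0.002421 + 0.000269 + 0.451718 + 0.001076 = 0.501165
B_pasc = 1 / 0.501165 = 1.9954
Highest B → broadest niche (most generalist): Bombus hortorum (B = 2.72).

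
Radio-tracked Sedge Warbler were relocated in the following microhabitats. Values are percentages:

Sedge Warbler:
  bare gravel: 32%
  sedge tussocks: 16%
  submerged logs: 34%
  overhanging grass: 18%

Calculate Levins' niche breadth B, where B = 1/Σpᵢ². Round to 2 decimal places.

Convert percentages to proportions (divide by 100).
Σpᵢ² = 0.32² + 0.16² + 0.34² + 0.18² = 0.1024 + 0.0256 + 0.1156 + 0.0324 = 0.2760
B = 1 / 0.2760 = 3.6232

3.62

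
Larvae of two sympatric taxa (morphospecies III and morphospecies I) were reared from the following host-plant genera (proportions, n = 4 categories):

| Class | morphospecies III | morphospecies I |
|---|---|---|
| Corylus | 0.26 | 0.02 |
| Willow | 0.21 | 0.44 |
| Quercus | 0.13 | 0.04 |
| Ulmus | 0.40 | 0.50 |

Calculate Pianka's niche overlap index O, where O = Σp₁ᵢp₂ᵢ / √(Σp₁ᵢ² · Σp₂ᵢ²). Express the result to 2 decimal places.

Σ p₁ᵢp₂ᵢ = 0.0052 + 0.0924 + 0.0052 + 0.2000 = 0.3028
Σp_1ᵢ² = 0.26² + 0.21² + 0.13² + 0.40² = 0.0676 + 0.0441 + 0.0169 + 0.1600 = 0.2886
Σp_2ᵢ² = 0.02² + 0.44² + 0.04² + 0.50² = 0.0004 + 0.1936 + 0.0016 + 0.2500 = 0.4456
O = 0.3028 / √(0.2886 × 0.4456) = 0.3028 / 0.35861 = 0.8444

0.84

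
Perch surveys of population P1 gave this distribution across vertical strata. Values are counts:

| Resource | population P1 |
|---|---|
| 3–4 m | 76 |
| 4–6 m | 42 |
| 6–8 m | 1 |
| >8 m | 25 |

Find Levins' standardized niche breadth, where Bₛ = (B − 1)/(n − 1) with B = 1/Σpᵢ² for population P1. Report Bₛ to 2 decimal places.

0.51

Proportions for population P1 (n=144): 76/144=0.5278, 42/144=0.2917, 1/144=0.0069, 25/144=0.1736
Σpᵢ² = 0.5278² + 0.2917² + 0.0069² + 0.1736² = 0.278573 + 0.085089 + 0.000048 + 0.030137 = 0.393847
B = 1 / 0.393847 = 2.5391
Bₛ = (B − 1)/(n − 1) = (2.5391 − 1)/(4 − 1) = 1.5391/3 = 0.5130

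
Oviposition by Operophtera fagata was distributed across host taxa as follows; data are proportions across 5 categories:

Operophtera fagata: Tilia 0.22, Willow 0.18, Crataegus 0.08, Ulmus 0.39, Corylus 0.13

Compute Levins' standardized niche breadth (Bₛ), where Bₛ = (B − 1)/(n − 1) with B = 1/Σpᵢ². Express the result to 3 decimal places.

Σpᵢ² = 0.22² + 0.18² + 0.08² + 0.39² + 0.13² = 0.0484 + 0.0324 + 0.0064 + 0.1521 + 0.0169 = 0.2562
B = 1 / 0.2562 = 3.90320
Bₛ = (B − 1)/(n − 1) = (3.90320 − 1)/(5 − 1) = 2.90320/4 = 0.72580

0.726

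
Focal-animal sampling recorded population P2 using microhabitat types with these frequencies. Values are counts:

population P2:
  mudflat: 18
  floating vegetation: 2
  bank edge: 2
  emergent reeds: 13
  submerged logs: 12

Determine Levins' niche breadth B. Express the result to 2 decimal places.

3.42

Proportions for population P2 (n=47): 18/47=0.3830, 2/47=0.0426, 2/47=0.0426, 13/47=0.2766, 12/47=0.2553
Σpᵢ² = 0.3830² + 0.0426² + 0.0426² + 0.2766² + 0.2553² = 0.146689 + 0.001815 + 0.001815 + 0.076508 + 0.065178 = 0.292005
B = 1 / 0.292005 = 3.4246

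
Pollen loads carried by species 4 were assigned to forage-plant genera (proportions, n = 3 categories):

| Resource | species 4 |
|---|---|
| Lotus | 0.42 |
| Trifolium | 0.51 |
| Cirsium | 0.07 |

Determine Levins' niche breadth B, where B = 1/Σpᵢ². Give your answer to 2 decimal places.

2.27

Σpᵢ² = 0.42² + 0.51² + 0.07² = 0.1764 + 0.2601 + 0.0049 = 0.4414
B = 1 / 0.4414 = 2.2655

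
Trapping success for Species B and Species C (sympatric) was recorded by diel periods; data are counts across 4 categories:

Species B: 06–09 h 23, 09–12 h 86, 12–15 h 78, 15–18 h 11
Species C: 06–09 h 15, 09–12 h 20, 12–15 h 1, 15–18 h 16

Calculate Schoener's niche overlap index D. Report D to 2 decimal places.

0.58

Proportions for Species B (n=198): 23/198=0.1162, 86/198=0.4343, 78/198=0.3939, 11/198=0.0556
Proportions for Species C (n=52): 15/52=0.2885, 20/52=0.3846, 1/52=0.0192, 16/52=0.3077
Σ|p₁ᵢ − p₂ᵢ| = 0.1723 + 0.0497 + 0.3747 + 0.2521 = 0.8488
D = 1 − ½ × 0.8488 = 1 − 0.42440 = 0.57560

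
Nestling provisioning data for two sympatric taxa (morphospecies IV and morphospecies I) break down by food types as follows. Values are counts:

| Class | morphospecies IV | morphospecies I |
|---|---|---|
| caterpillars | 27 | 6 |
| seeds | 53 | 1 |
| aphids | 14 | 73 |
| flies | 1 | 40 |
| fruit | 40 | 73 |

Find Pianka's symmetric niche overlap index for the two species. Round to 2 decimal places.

Proportions for morphospecies IV (n=135): 27/135=0.2000, 53/135=0.3926, 14/135=0.1037, 1/135=0.0074, 40/135=0.2963
Proportions for morphospecies I (n=193): 6/193=0.0311, 1/193=0.0052, 73/193=0.3782, 40/193=0.2073, 73/193=0.3782
Σ p₁ᵢp₂ᵢ = 0.006220 + 0.002042 + 0.039219 + 0.001534 + 0.112061 = 0.161076
Σp_1ᵢ² = 0.2000² + 0.3926² + 0.1037² + 0.0074² + 0.2963² = 0.040000 + 0.154135 + 0.010754 + 0.000055 + 0.087794 = 0.292738
Σp_2ᵢ² = 0.0311² + 0.0052² + 0.3782² + 0.2073² + 0.3782² = 0.000967 + 0.000027 + 0.143035 + 0.042973 + 0.143035 = 0.330037
O = 0.161076 / √(0.292738 × 0.330037) = 0.161076 / 0.3108285 = 0.5182

0.52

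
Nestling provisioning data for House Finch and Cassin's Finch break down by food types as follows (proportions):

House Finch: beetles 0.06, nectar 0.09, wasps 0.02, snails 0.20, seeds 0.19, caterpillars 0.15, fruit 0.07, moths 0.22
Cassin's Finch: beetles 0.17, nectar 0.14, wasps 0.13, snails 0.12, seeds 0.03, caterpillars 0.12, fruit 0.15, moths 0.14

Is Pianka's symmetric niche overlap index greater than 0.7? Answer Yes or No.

Σ p₁ᵢp₂ᵢ = 0.0102 + 0.0126 + 0.0026 + 0.0240 + 0.0057 + 0.0180 + 0.0105 + 0.0308 = 0.1144
Σp_1ᵢ² = 0.06² + 0.09² + 0.02² + 0.20² + 0.19² + 0.15² + 0.07² + 0.22² = 0.0036 + 0.0081 + 0.0004 + 0.0400 + 0.0361 + 0.0225 + 0.0049 + 0.0484 = 0.1640
Σp_2ᵢ² = 0.17² + 0.14² + 0.13² + 0.12² + 0.03² + 0.12² + 0.15² + 0.14² = 0.0289 + 0.0196 + 0.0169 + 0.0144 + 0.0009 + 0.0144 + 0.0225 + 0.0196 = 0.1372
O = 0.1144 / √(0.1640 × 0.1372) = 0.1144 / 0.15000 = 0.7627
O = 0.7627 > 0.7 → Yes.

Yes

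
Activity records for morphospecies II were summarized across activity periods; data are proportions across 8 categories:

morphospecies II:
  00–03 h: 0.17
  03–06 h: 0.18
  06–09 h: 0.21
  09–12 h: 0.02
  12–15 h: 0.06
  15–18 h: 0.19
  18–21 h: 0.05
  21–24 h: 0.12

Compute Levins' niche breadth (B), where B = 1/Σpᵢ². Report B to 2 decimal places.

6.16

Σpᵢ² = 0.17² + 0.18² + 0.21² + 0.02² + 0.06² + 0.19² + 0.05² + 0.12² = 0.0289 + 0.0324 + 0.0441 + 0.0004 + 0.0036 + 0.0361 + 0.0025 + 0.0144 = 0.1624
B = 1 / 0.1624 = 6.1576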